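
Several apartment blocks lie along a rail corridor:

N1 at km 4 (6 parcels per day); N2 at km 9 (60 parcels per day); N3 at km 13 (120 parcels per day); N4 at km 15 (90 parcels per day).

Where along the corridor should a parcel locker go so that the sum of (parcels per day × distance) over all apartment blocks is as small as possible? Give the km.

For a sum of weighted absolute distances on a line, the optimum is the weighted median (not the mean). Total weight W = 276; half-weight = 138.
Sort by position and accumulate weight:
  km 4 (N1, w=6) → cum 6
  km 9 (N2, w=60) → cum 66
  km 13 (N3, w=120) → cum 186  ≥ 138 → median here
  km 15 (N4, w=90) → cum 276
Optimal location: km 13.

x = 13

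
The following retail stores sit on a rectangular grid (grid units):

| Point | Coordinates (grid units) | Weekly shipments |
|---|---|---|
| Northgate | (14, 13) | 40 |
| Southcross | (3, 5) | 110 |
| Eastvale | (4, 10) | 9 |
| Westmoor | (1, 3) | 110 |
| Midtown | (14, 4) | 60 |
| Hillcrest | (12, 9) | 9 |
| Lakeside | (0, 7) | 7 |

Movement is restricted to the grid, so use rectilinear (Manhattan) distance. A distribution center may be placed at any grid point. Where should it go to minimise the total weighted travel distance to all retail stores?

(3, 5)

Manhattan distance separates: Σwᵢ(|x−xᵢ|+|y−yᵢ|) = Σwᵢ|x−xᵢ| + Σwᵢ|y−yᵢ|, so x and y are optimised independently as 1-D weighted medians.
Total weight W = 345; half = 172.5.
x-coordinate, sorted with cumulative weight:
  x=0 (Lakeside, w=7) cum 7
  x=1 (Westmoor, w=110) cum 117
  x=3 (Southcross, w=110) cum 227  ← median
  x=4 (Eastvale, w=9) cum 236
  x=12 (Hillcrest, w=9) cum 245
  x=14 (Northgate, w=40) cum 285
  x=14 (Midtown, w=60) cum 345
⇒ x* = 3
y-coordinate, sorted with cumulative weight:
  y=3 (Westmoor, w=110) cum 110
  y=4 (Midtown, w=60) cum 170
  y=5 (Southcross, w=110) cum 280  ← median
  y=7 (Lakeside, w=7) cum 287
  y=9 (Hillcrest, w=9) cum 296
  y=10 (Eastvale, w=9) cum 305
  y=13 (Northgate, w=40) cum 345
⇒ y* = 5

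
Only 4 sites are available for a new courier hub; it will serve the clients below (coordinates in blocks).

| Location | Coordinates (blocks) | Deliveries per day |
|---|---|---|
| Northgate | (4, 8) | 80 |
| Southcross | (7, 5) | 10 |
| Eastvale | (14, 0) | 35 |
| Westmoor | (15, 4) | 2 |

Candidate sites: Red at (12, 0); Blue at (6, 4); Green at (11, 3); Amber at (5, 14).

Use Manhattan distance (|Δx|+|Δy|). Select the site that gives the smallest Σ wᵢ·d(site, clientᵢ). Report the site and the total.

Total weighted distance at each candidate:
  Red (12, 0): total = 1464
  Blue (6, 4): total = 938
  Green (11, 3): total = 1240
  Amber (5, 14): total = 1515
Minimum is at Blue with total 938 blocks.

Blue, total 938 blocks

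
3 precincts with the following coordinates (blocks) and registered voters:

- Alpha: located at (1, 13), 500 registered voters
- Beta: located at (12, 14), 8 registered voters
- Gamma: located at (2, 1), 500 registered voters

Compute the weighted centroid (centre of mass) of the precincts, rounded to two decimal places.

(1.58, 7.06)

The minimiser of Σwᵢ‖p−pᵢ‖² is the weighted centroid p* = (Σwᵢpᵢ)/(Σwᵢ).
Σwᵢ = 1008.
Σwᵢxᵢ = 500·1 + 8·12 + 500·2 = 1596.
Σwᵢyᵢ = 500·13 + 8·14 + 500·1 = 7112.
x* = 1596/1008 = 1.58, y* = 7112/1008 = 7.06.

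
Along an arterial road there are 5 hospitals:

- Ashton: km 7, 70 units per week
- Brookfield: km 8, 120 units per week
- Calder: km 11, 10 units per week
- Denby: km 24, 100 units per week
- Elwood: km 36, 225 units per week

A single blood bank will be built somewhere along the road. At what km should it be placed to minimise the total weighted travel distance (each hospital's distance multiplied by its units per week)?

x = 24

For a sum of weighted absolute distances on a line, the optimum is the weighted median (not the mean). Total weight W = 525; half-weight = 262.5.
Sort by position and accumulate weight:
  km 7 (Ashton, w=70) → cum 70
  km 8 (Brookfield, w=120) → cum 190
  km 11 (Calder, w=10) → cum 200
  km 24 (Denby, w=100) → cum 300  ≥ 262.5 → median here
  km 36 (Elwood, w=225) → cum 525
Optimal location: km 24.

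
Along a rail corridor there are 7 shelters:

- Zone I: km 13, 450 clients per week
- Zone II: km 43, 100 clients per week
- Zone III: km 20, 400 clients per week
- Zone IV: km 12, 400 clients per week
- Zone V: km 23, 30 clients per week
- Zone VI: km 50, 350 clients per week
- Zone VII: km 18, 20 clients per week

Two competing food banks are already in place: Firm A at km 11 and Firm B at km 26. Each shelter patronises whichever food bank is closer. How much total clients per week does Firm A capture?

870

The indifferent point is the midpoint (11+26)/2 = 18.5; shelters left of it (closer to Firm A at 11) go to Firm A, those right go to Firm B.
  Zone IV at 12 (w=400) → Firm A
  Zone I at 13 (w=450) → Firm A
  Zone VII at 18 (w=20) → Firm A
  Zone III at 20 (w=400) → Firm B
  Zone V at 23 (w=30) → Firm B
  Zone II at 43 (w=100) → Firm B
  Zone VI at 50 (w=350) → Firm B
Firm A captures 870; Firm B captures 880.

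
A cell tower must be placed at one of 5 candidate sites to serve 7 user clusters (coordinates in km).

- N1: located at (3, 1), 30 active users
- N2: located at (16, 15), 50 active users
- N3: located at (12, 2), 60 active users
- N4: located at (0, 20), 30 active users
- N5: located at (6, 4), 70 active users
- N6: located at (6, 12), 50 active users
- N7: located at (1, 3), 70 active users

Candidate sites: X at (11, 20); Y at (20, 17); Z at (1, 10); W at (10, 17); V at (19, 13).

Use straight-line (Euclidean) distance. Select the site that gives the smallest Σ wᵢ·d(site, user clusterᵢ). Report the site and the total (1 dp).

Total weighted distance at each candidate:
  X (11, 20): total = 5409.4
  Y (20, 17): total = 6283.4
  Z (1, 10): total = 3490.7
  W (10, 17): total = 4498.6
  V (19, 13): total = 5370.1
Minimum is at Z with total 3490.7 km.

Z, total 3490.7 km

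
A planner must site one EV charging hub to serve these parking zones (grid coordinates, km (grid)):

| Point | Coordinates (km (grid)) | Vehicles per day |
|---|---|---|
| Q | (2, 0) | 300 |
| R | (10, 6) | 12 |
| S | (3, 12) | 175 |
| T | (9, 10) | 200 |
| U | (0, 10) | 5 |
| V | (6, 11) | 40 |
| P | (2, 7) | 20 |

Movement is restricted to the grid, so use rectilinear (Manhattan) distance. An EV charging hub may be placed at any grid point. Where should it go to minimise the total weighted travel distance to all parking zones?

(3, 10)

Manhattan distance separates: Σwᵢ(|x−xᵢ|+|y−yᵢ|) = Σwᵢ|x−xᵢ| + Σwᵢ|y−yᵢ|, so x and y are optimised independently as 1-D weighted medians.
Total weight W = 752; half = 376.
x-coordinate, sorted with cumulative weight:
  x=0 (U, w=5) cum 5
  x=2 (Q, w=300) cum 305
  x=2 (P, w=20) cum 325
  x=3 (S, w=175) cum 500  ← median
  x=6 (V, w=40) cum 540
  x=9 (T, w=200) cum 740
  x=10 (R, w=12) cum 752
⇒ x* = 3
y-coordinate, sorted with cumulative weight:
  y=0 (Q, w=300) cum 300
  y=6 (R, w=12) cum 312
  y=7 (P, w=20) cum 332
  y=10 (T, w=200) cum 532  ← median
  y=10 (U, w=5) cum 537
  y=11 (V, w=40) cum 577
  y=12 (S, w=175) cum 752
⇒ y* = 10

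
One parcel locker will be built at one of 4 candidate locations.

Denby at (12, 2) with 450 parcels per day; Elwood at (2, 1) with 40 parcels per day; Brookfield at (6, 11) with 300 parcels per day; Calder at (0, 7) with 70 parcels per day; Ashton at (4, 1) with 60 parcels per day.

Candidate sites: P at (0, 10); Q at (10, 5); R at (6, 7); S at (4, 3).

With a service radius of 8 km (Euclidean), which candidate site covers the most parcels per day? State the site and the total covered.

R, covering 920

Coverage radius r = 8 km; a point is covered iff (Δx)²+(Δy)² ≤ 8² = 64.
  P (0, 10): covers {Brookfield, Calder} → 370
  Q (10, 5): covers {Denby, Brookfield, Ashton} → 810
  R (6, 7): covers {Denby, Elwood, Brookfield, Calder, Ashton} → 920
  S (4, 3): covers {Elwood, Calder, Ashton} → 170
Maximum coverage at R: 920 parcels per day.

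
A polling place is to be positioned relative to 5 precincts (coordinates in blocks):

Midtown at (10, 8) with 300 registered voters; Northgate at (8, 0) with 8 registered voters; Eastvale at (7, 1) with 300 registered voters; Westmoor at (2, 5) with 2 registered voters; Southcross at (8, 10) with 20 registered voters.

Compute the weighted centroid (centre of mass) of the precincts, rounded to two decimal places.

(8.46, 4.62)

The minimiser of Σwᵢ‖p−pᵢ‖² is the weighted centroid p* = (Σwᵢpᵢ)/(Σwᵢ).
Σwᵢ = 630.
Σwᵢxᵢ = 300·10 + 8·8 + 300·7 + 2·2 + 20·8 = 5328.
Σwᵢyᵢ = 300·8 + 8·0 + 300·1 + 2·5 + 20·10 = 2910.
x* = 5328/630 = 8.46, y* = 2910/630 = 4.62.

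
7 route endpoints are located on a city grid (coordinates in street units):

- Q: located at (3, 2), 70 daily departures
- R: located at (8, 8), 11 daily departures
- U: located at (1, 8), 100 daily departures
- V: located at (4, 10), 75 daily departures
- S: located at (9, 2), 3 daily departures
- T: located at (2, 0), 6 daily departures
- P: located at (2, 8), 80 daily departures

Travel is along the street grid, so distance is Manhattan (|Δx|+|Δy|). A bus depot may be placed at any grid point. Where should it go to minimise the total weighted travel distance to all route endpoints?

(2, 8)

Manhattan distance separates: Σwᵢ(|x−xᵢ|+|y−yᵢ|) = Σwᵢ|x−xᵢ| + Σwᵢ|y−yᵢ|, so x and y are optimised independently as 1-D weighted medians.
Total weight W = 345; half = 172.5.
x-coordinate, sorted with cumulative weight:
  x=1 (U, w=100) cum 100
  x=2 (T, w=6) cum 106
  x=2 (P, w=80) cum 186  ← median
  x=3 (Q, w=70) cum 256
  x=4 (V, w=75) cum 331
  x=8 (R, w=11) cum 342
  x=9 (S, w=3) cum 345
⇒ x* = 2
y-coordinate, sorted with cumulative weight:
  y=0 (T, w=6) cum 6
  y=2 (Q, w=70) cum 76
  y=2 (S, w=3) cum 79
  y=8 (R, w=11) cum 90
  y=8 (U, w=100) cum 190  ← median
  y=8 (P, w=80) cum 270
  y=10 (V, w=75) cum 345
⇒ y* = 8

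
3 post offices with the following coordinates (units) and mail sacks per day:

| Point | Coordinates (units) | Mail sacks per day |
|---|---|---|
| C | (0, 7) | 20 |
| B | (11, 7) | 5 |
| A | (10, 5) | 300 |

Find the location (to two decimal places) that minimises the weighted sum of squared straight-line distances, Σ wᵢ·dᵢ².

(9.40, 5.15)

The minimiser of Σwᵢ‖p−pᵢ‖² is the weighted centroid p* = (Σwᵢpᵢ)/(Σwᵢ).
Σwᵢ = 325.
Σwᵢxᵢ = 20·0 + 5·11 + 300·10 = 3055.
Σwᵢyᵢ = 20·7 + 5·7 + 300·5 = 1675.
x* = 3055/325 = 9.40, y* = 1675/325 = 5.15.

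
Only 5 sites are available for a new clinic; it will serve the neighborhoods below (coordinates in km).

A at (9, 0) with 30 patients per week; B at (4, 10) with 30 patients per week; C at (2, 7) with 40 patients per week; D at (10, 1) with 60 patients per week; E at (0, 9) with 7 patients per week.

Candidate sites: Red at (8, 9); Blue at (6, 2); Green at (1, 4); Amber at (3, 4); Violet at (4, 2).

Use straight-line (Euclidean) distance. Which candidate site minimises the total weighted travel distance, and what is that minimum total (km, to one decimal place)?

Blue, total 923.6 km

Total weighted distance at each candidate:
  Red (8, 9): total = 1199.1
  Blue (6, 2): total = 923.6
  Green (1, 4): total = 1201.0
  Amber (3, 4): total = 1023.1
  Violet (4, 2): total = 1038.4
Minimum is at Blue with total 923.6 km.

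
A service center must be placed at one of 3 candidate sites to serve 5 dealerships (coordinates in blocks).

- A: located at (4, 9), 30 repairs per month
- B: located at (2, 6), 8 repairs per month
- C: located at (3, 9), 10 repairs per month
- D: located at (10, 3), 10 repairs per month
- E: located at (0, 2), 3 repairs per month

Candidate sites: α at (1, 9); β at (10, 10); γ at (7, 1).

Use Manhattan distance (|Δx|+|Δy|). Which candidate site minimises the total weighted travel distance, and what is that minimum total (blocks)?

α, total 316 blocks

Total weighted distance at each candidate:
  α (1, 9): total = 316
  β (10, 10): total = 510
  γ (7, 1): total = 604
Minimum is at α with total 316 blocks.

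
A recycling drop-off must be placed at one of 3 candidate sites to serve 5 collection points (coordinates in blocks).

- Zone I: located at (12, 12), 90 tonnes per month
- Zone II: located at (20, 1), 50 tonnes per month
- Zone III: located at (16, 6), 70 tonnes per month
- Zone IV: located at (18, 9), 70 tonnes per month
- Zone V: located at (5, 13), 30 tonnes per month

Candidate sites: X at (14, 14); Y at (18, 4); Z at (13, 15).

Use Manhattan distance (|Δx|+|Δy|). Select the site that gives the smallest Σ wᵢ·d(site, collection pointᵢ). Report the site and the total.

Total weighted distance at each candidate:
  X (14, 14): total = 2940
  Y (18, 4): total = 2800
  Z (13, 15): total = 3320
Minimum is at Y with total 2800 blocks.

Y, total 2800 blocks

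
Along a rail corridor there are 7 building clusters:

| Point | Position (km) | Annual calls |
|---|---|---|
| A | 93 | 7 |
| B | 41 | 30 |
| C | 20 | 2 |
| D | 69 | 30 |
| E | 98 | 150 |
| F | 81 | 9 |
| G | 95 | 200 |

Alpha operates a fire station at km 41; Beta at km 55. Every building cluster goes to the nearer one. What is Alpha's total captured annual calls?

32

The indifferent point is the midpoint (41+55)/2 = 48; building clusters left of it (closer to Alpha at 41) go to Alpha, those right go to Beta.
  C at 20 (w=2) → Alpha
  B at 41 (w=30) → Alpha
  D at 69 (w=30) → Beta
  F at 81 (w=9) → Beta
  A at 93 (w=7) → Beta
  G at 95 (w=200) → Beta
  E at 98 (w=150) → Beta
Alpha captures 32; Beta captures 396.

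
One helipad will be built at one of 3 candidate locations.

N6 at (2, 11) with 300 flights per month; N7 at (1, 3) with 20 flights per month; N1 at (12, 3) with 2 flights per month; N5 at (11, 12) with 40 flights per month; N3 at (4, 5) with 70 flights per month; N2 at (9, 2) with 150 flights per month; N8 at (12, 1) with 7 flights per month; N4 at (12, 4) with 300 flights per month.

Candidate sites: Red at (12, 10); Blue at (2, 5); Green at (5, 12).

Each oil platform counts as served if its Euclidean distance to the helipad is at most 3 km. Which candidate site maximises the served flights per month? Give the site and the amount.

Coverage radius r = 3 km; a point is covered iff (Δx)²+(Δy)² ≤ 3² = 9.
  Red (12, 10): covers {N5} → 40
  Blue (2, 5): covers {N7, N3} → 90
  Green (5, 12): covers {none} → 0
Maximum coverage at Blue: 90 flights per month.

Blue, covering 90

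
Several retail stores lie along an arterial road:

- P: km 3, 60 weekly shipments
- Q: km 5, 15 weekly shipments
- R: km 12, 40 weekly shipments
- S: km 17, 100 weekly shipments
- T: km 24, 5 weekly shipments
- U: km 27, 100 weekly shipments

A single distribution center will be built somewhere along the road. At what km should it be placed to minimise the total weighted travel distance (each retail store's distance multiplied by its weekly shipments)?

For a sum of weighted absolute distances on a line, the optimum is the weighted median (not the mean). Total weight W = 320; half-weight = 160.
Sort by position and accumulate weight:
  km 3 (P, w=60) → cum 60
  km 5 (Q, w=15) → cum 75
  km 12 (R, w=40) → cum 115
  km 17 (S, w=100) → cum 215  ≥ 160 → median here
  km 24 (T, w=5) → cum 220
  km 27 (U, w=100) → cum 320
Optimal location: km 17.

x = 17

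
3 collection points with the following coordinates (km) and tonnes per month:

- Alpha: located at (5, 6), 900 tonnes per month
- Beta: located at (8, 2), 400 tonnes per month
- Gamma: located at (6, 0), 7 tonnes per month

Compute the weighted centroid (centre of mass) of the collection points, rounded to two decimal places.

The minimiser of Σwᵢ‖p−pᵢ‖² is the weighted centroid p* = (Σwᵢpᵢ)/(Σwᵢ).
Σwᵢ = 1307.
Σwᵢxᵢ = 900·5 + 400·8 + 7·6 = 7742.
Σwᵢyᵢ = 900·6 + 400·2 + 7·0 = 6200.
x* = 7742/1307 = 5.92, y* = 6200/1307 = 4.74.

(5.92, 4.74)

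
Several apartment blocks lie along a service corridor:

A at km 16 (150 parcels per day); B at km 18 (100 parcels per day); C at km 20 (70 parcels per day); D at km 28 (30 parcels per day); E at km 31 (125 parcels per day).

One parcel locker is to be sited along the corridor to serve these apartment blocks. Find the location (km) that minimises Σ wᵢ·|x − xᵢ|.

x = 18

For a sum of weighted absolute distances on a line, the optimum is the weighted median (not the mean). Total weight W = 475; half-weight = 237.5.
Sort by position and accumulate weight:
  km 16 (A, w=150) → cum 150
  km 18 (B, w=100) → cum 250  ≥ 237.5 → median here
  km 20 (C, w=70) → cum 320
  km 28 (D, w=30) → cum 350
  km 31 (E, w=125) → cum 475
Optimal location: km 18.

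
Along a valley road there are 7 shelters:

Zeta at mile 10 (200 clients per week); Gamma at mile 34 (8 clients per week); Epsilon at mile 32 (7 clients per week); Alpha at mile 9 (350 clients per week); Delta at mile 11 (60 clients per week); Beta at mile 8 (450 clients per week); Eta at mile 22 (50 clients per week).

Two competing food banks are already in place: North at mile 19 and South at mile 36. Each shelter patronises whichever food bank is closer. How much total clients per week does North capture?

The indifferent point is the midpoint (19+36)/2 = 27.5; shelters left of it (closer to North at 19) go to North, those right go to South.
  Beta at 8 (w=450) → North
  Alpha at 9 (w=350) → North
  Zeta at 10 (w=200) → North
  Delta at 11 (w=60) → North
  Eta at 22 (w=50) → North
  Epsilon at 32 (w=7) → South
  Gamma at 34 (w=8) → South
North captures 1110; South captures 15.

1110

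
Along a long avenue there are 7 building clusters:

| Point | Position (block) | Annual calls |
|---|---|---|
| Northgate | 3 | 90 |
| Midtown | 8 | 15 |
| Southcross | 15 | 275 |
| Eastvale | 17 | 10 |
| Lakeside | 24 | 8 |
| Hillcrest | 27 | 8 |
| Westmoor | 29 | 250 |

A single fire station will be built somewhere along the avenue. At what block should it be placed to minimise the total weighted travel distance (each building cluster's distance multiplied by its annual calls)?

For a sum of weighted absolute distances on a line, the optimum is the weighted median (not the mean). Total weight W = 656; half-weight = 328.
Sort by position and accumulate weight:
  block 3 (Northgate, w=90) → cum 90
  block 8 (Midtown, w=15) → cum 105
  block 15 (Southcross, w=275) → cum 380  ≥ 328 → median here
  block 17 (Eastvale, w=10) → cum 390
  block 24 (Lakeside, w=8) → cum 398
  block 27 (Hillcrest, w=8) → cum 406
  block 29 (Westmoor, w=250) → cum 656
Optimal location: block 15.

x = 15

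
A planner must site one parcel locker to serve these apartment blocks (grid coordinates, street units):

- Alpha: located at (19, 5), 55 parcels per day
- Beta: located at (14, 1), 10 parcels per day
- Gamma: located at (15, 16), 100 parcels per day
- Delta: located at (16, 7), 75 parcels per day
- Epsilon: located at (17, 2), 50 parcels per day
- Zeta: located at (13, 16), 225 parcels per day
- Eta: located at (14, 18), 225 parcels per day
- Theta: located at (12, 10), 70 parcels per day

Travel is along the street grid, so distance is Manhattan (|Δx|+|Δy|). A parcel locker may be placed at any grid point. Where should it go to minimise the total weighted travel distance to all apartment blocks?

(14, 16)

Manhattan distance separates: Σwᵢ(|x−xᵢ|+|y−yᵢ|) = Σwᵢ|x−xᵢ| + Σwᵢ|y−yᵢ|, so x and y are optimised independently as 1-D weighted medians.
Total weight W = 810; half = 405.
x-coordinate, sorted with cumulative weight:
  x=12 (Theta, w=70) cum 70
  x=13 (Zeta, w=225) cum 295
  x=14 (Beta, w=10) cum 305
  x=14 (Eta, w=225) cum 530  ← median
  x=15 (Gamma, w=100) cum 630
  x=16 (Delta, w=75) cum 705
  x=17 (Epsilon, w=50) cum 755
  x=19 (Alpha, w=55) cum 810
⇒ x* = 14
y-coordinate, sorted with cumulative weight:
  y=1 (Beta, w=10) cum 10
  y=2 (Epsilon, w=50) cum 60
  y=5 (Alpha, w=55) cum 115
  y=7 (Delta, w=75) cum 190
  y=10 (Theta, w=70) cum 260
  y=16 (Gamma, w=100) cum 360
  y=16 (Zeta, w=225) cum 585  ← median
  y=18 (Eta, w=225) cum 810
⇒ y* = 16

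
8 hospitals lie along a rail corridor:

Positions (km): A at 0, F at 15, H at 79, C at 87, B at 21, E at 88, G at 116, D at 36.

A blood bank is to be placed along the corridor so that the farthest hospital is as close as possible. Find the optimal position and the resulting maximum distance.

The 1-center on a line is the midpoint of the two extreme points: leftmost at 0, rightmost at 116.
Optimal location = (0 + 116)/2 = 58; maximum distance = (116 − 0)/2 = 58.

location 58, max distance 58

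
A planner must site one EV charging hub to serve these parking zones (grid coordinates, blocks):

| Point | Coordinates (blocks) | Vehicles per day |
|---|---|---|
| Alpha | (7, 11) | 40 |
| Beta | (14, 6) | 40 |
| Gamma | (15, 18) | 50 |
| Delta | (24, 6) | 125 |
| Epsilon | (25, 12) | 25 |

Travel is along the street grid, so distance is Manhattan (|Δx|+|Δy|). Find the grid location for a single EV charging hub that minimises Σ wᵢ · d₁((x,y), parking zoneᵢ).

Manhattan distance separates: Σwᵢ(|x−xᵢ|+|y−yᵢ|) = Σwᵢ|x−xᵢ| + Σwᵢ|y−yᵢ|, so x and y are optimised independently as 1-D weighted medians.
Total weight W = 280; half = 140.
x-coordinate, sorted with cumulative weight:
  x=7 (Alpha, w=40) cum 40
  x=14 (Beta, w=40) cum 80
  x=15 (Gamma, w=50) cum 130
  x=24 (Delta, w=125) cum 255  ← median
  x=25 (Epsilon, w=25) cum 280
⇒ x* = 24
y-coordinate, sorted with cumulative weight:
  y=6 (Beta, w=40) cum 40
  y=6 (Delta, w=125) cum 165  ← median
  y=11 (Alpha, w=40) cum 205
  y=12 (Epsilon, w=25) cum 230
  y=18 (Gamma, w=50) cum 280
⇒ y* = 6

(24, 6)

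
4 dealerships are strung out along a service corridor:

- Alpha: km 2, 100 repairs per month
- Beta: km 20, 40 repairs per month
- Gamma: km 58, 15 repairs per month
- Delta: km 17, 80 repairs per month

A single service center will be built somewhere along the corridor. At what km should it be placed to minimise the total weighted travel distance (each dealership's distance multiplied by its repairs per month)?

x = 17

For a sum of weighted absolute distances on a line, the optimum is the weighted median (not the mean). Total weight W = 235; half-weight = 117.5.
Sort by position and accumulate weight:
  km 2 (Alpha, w=100) → cum 100
  km 17 (Delta, w=80) → cum 180  ≥ 117.5 → median here
  km 20 (Beta, w=40) → cum 220
  km 58 (Gamma, w=15) → cum 235
Optimal location: km 17.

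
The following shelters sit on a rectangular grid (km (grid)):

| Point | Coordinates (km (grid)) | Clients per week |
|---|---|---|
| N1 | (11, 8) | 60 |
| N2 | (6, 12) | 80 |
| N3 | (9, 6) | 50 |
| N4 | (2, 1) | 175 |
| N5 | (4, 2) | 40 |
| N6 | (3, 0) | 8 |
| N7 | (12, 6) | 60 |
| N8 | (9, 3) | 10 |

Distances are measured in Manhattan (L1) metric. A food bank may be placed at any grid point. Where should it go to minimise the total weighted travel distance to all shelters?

(6, 6)

Manhattan distance separates: Σwᵢ(|x−xᵢ|+|y−yᵢ|) = Σwᵢ|x−xᵢ| + Σwᵢ|y−yᵢ|, so x and y are optimised independently as 1-D weighted medians.
Total weight W = 483; half = 241.5.
x-coordinate, sorted with cumulative weight:
  x=2 (N4, w=175) cum 175
  x=3 (N6, w=8) cum 183
  x=4 (N5, w=40) cum 223
  x=6 (N2, w=80) cum 303  ← median
  x=9 (N3, w=50) cum 353
  x=9 (N8, w=10) cum 363
  x=11 (N1, w=60) cum 423
  x=12 (N7, w=60) cum 483
⇒ x* = 6
y-coordinate, sorted with cumulative weight:
  y=0 (N6, w=8) cum 8
  y=1 (N4, w=175) cum 183
  y=2 (N5, w=40) cum 223
  y=3 (N8, w=10) cum 233
  y=6 (N3, w=50) cum 283  ← median
  y=6 (N7, w=60) cum 343
  y=8 (N1, w=60) cum 403
  y=12 (N2, w=80) cum 483
⇒ y* = 6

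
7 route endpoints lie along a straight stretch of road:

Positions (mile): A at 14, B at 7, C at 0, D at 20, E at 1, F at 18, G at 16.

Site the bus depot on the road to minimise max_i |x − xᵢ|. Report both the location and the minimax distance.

location 10, max distance 10

The 1-center on a line is the midpoint of the two extreme points: leftmost at 0, rightmost at 20.
Optimal location = (0 + 20)/2 = 10; maximum distance = (20 − 0)/2 = 10.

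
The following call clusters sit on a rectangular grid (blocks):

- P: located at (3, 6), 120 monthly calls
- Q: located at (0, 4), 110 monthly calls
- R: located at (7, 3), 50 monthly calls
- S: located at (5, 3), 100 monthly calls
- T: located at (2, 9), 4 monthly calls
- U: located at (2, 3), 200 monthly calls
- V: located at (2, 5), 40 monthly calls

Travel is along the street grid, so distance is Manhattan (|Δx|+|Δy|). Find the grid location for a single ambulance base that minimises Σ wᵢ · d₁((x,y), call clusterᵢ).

(2, 3)

Manhattan distance separates: Σwᵢ(|x−xᵢ|+|y−yᵢ|) = Σwᵢ|x−xᵢ| + Σwᵢ|y−yᵢ|, so x and y are optimised independently as 1-D weighted medians.
Total weight W = 624; half = 312.
x-coordinate, sorted with cumulative weight:
  x=0 (Q, w=110) cum 110
  x=2 (T, w=4) cum 114
  x=2 (U, w=200) cum 314  ← median
  x=2 (V, w=40) cum 354
  x=3 (P, w=120) cum 474
  x=5 (S, w=100) cum 574
  x=7 (R, w=50) cum 624
⇒ x* = 2
y-coordinate, sorted with cumulative weight:
  y=3 (R, w=50) cum 50
  y=3 (S, w=100) cum 150
  y=3 (U, w=200) cum 350  ← median
  y=4 (Q, w=110) cum 460
  y=5 (V, w=40) cum 500
  y=6 (P, w=120) cum 620
  y=9 (T, w=4) cum 624
⇒ y* = 3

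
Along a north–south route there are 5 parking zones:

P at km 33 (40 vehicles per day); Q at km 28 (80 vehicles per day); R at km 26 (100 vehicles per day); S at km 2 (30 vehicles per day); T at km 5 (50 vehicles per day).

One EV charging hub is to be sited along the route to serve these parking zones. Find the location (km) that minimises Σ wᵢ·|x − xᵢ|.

x = 26

For a sum of weighted absolute distances on a line, the optimum is the weighted median (not the mean). Total weight W = 300; half-weight = 150.
Sort by position and accumulate weight:
  km 2 (S, w=30) → cum 30
  km 5 (T, w=50) → cum 80
  km 26 (R, w=100) → cum 180  ≥ 150 → median here
  km 28 (Q, w=80) → cum 260
  km 33 (P, w=40) → cum 300
Optimal location: km 26.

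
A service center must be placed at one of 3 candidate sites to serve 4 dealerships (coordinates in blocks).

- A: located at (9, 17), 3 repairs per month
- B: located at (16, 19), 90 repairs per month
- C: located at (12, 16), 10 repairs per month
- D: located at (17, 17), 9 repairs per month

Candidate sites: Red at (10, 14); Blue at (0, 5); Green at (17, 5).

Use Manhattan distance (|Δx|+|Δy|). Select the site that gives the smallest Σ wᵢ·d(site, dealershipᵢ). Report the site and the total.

Red, total 1132 blocks

Total weighted distance at each candidate:
  Red (10, 14): total = 1132
  Blue (0, 5): total = 3254
  Green (17, 5): total = 1678
Minimum is at Red with total 1132 blocks.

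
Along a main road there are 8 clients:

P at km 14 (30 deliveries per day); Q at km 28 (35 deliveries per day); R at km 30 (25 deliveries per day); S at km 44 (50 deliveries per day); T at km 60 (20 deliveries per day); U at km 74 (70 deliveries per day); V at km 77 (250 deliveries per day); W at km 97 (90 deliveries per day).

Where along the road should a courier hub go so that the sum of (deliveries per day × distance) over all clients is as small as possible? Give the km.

x = 77

For a sum of weighted absolute distances on a line, the optimum is the weighted median (not the mean). Total weight W = 570; half-weight = 285.
Sort by position and accumulate weight:
  km 14 (P, w=30) → cum 30
  km 28 (Q, w=35) → cum 65
  km 30 (R, w=25) → cum 90
  km 44 (S, w=50) → cum 140
  km 60 (T, w=20) → cum 160
  km 74 (U, w=70) → cum 230
  km 77 (V, w=250) → cum 480  ≥ 285 → median here
  km 97 (W, w=90) → cum 570
Optimal location: km 77.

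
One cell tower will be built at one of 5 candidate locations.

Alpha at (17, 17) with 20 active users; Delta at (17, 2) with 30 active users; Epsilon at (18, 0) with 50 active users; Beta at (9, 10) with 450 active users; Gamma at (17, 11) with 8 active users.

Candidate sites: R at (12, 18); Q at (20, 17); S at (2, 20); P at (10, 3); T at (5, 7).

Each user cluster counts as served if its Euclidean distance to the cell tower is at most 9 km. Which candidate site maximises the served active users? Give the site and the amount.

Coverage radius r = 9 km; a point is covered iff (Δx)²+(Δy)² ≤ 9² = 81.
  R (12, 18): covers {Alpha, Beta, Gamma} → 478
  Q (20, 17): covers {Alpha, Gamma} → 28
  S (2, 20): covers {none} → 0
  P (10, 3): covers {Delta, Epsilon, Beta} → 530
  T (5, 7): covers {Beta} → 450
Maximum coverage at P: 530 active users.

P, covering 530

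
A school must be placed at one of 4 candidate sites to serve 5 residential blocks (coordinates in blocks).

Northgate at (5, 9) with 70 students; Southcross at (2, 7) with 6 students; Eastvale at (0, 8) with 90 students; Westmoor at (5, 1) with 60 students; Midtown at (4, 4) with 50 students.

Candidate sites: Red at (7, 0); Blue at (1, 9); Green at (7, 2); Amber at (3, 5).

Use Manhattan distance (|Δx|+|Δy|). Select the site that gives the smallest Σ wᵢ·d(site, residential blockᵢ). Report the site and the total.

Amber, total 1438 blocks

Total weighted distance at each candidate:
  Red (7, 0): total = 2722
  Blue (1, 9): total = 1598
  Green (7, 2): total = 2290
  Amber (3, 5): total = 1438
Minimum is at Amber with total 1438 blocks.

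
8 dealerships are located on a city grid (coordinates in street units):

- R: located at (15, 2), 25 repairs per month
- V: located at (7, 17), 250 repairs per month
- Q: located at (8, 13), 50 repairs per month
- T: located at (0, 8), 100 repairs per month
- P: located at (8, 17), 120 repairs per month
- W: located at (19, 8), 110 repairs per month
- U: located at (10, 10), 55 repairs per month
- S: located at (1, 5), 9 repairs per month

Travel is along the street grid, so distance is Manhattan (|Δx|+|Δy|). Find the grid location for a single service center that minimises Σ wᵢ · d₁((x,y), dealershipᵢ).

(8, 17)

Manhattan distance separates: Σwᵢ(|x−xᵢ|+|y−yᵢ|) = Σwᵢ|x−xᵢ| + Σwᵢ|y−yᵢ|, so x and y are optimised independently as 1-D weighted medians.
Total weight W = 719; half = 359.5.
x-coordinate, sorted with cumulative weight:
  x=0 (T, w=100) cum 100
  x=1 (S, w=9) cum 109
  x=7 (V, w=250) cum 359
  x=8 (Q, w=50) cum 409  ← median
  x=8 (P, w=120) cum 529
  x=10 (U, w=55) cum 584
  x=15 (R, w=25) cum 609
  x=19 (W, w=110) cum 719
⇒ x* = 8
y-coordinate, sorted with cumulative weight:
  y=2 (R, w=25) cum 25
  y=5 (S, w=9) cum 34
  y=8 (T, w=100) cum 134
  y=8 (W, w=110) cum 244
  y=10 (U, w=55) cum 299
  y=13 (Q, w=50) cum 349
  y=17 (V, w=250) cum 599  ← median
  y=17 (P, w=120) cum 719
⇒ y* = 17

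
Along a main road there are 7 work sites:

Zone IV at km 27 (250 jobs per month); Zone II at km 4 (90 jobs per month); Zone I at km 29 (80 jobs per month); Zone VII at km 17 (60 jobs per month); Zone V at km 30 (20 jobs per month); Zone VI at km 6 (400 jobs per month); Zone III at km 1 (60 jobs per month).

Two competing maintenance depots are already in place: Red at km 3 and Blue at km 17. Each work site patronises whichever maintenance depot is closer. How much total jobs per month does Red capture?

550

The indifferent point is the midpoint (3+17)/2 = 10; work sites left of it (closer to Red at 3) go to Red, those right go to Blue.
  Zone III at 1 (w=60) → Red
  Zone II at 4 (w=90) → Red
  Zone VI at 6 (w=400) → Red
  Zone VII at 17 (w=60) → Blue
  Zone IV at 27 (w=250) → Blue
  Zone I at 29 (w=80) → Blue
  Zone V at 30 (w=20) → Blue
Red captures 550; Blue captures 410.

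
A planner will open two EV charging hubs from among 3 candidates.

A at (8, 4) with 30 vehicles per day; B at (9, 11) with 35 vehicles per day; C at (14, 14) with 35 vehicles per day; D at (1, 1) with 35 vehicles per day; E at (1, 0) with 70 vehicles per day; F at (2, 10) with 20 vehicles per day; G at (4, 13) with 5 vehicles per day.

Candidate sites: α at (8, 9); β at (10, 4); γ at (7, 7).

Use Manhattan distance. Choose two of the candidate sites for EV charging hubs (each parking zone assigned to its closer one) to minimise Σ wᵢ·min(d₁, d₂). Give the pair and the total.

{α, β}, total 2060

Evaluate every pair (each demand assigned to the nearer of the two):
  {α, β}: total = 2060
  {α, γ}: total = 2120
  {β, γ}: total = 2295
Best pair: {α, β} with total 2060.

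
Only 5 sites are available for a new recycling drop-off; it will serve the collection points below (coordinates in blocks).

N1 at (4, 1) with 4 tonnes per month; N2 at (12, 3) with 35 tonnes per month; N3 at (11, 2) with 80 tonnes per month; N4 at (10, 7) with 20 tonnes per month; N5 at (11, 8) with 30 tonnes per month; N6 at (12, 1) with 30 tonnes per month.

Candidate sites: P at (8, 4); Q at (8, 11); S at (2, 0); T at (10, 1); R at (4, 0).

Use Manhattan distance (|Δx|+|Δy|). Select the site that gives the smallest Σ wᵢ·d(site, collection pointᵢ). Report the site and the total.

T, total 744 blocks

Total weighted distance at each candidate:
  P (8, 4): total = 1123
  Q (8, 11): total = 2156
  S (2, 0): total = 2487
  T (10, 1): total = 744
  R (4, 0): total = 2089
Minimum is at T with total 744 blocks.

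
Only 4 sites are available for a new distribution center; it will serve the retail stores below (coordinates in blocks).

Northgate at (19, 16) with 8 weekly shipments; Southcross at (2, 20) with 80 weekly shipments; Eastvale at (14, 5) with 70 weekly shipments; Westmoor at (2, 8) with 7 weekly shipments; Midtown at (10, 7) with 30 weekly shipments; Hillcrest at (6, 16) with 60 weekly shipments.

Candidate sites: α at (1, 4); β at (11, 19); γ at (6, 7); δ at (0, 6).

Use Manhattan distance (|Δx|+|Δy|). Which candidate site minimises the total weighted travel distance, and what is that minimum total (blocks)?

Total weighted distance at each candidate:
  α (1, 4): total = 3995
  β (11, 19): total = 3088
  γ (6, 7): total = 2931
  δ (0, 6): total = 3880
Minimum is at γ with total 2931 blocks.

γ, total 2931 blocks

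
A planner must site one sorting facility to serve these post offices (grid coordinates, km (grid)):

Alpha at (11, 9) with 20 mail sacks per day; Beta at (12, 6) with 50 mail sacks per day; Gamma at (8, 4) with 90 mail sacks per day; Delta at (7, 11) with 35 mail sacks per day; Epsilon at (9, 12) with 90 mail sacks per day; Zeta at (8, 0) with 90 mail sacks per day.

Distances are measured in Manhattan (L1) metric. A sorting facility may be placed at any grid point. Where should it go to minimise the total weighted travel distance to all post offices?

(8, 6)

Manhattan distance separates: Σwᵢ(|x−xᵢ|+|y−yᵢ|) = Σwᵢ|x−xᵢ| + Σwᵢ|y−yᵢ|, so x and y are optimised independently as 1-D weighted medians.
Total weight W = 375; half = 187.5.
x-coordinate, sorted with cumulative weight:
  x=7 (Delta, w=35) cum 35
  x=8 (Gamma, w=90) cum 125
  x=8 (Zeta, w=90) cum 215  ← median
  x=9 (Epsilon, w=90) cum 305
  x=11 (Alpha, w=20) cum 325
  x=12 (Beta, w=50) cum 375
⇒ x* = 8
y-coordinate, sorted with cumulative weight:
  y=0 (Zeta, w=90) cum 90
  y=4 (Gamma, w=90) cum 180
  y=6 (Beta, w=50) cum 230  ← median
  y=9 (Alpha, w=20) cum 250
  y=11 (Delta, w=35) cum 285
  y=12 (Epsilon, w=90) cum 375
⇒ y* = 6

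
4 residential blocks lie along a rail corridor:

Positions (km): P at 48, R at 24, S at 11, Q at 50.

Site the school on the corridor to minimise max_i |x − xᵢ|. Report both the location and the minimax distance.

The 1-center on a line is the midpoint of the two extreme points: leftmost at 11, rightmost at 50.
Optimal location = (11 + 50)/2 = 30.5; maximum distance = (50 − 11)/2 = 19.5.

location 30.5, max distance 19.5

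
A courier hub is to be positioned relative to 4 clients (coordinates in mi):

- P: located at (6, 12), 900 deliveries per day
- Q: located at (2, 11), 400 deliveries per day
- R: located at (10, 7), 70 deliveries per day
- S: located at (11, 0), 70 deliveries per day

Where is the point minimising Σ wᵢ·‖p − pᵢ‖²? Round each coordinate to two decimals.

The minimiser of Σwᵢ‖p−pᵢ‖² is the weighted centroid p* = (Σwᵢpᵢ)/(Σwᵢ).
Σwᵢ = 1440.
Σwᵢxᵢ = 900·6 + 400·2 + 70·10 + 70·11 = 7670.
Σwᵢyᵢ = 900·12 + 400·11 + 70·7 + 70·0 = 15690.
x* = 7670/1440 = 5.33, y* = 15690/1440 = 10.90.

(5.33, 10.90)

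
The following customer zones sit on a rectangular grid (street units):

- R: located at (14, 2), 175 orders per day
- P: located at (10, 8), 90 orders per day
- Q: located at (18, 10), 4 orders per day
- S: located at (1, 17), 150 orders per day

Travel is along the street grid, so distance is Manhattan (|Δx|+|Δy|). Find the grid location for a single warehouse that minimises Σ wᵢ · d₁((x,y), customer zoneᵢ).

(10, 8)

Manhattan distance separates: Σwᵢ(|x−xᵢ|+|y−yᵢ|) = Σwᵢ|x−xᵢ| + Σwᵢ|y−yᵢ|, so x and y are optimised independently as 1-D weighted medians.
Total weight W = 419; half = 209.5.
x-coordinate, sorted with cumulative weight:
  x=1 (S, w=150) cum 150
  x=10 (P, w=90) cum 240  ← median
  x=14 (R, w=175) cum 415
  x=18 (Q, w=4) cum 419
⇒ x* = 10
y-coordinate, sorted with cumulative weight:
  y=2 (R, w=175) cum 175
  y=8 (P, w=90) cum 265  ← median
  y=10 (Q, w=4) cum 269
  y=17 (S, w=150) cum 419
⇒ y* = 8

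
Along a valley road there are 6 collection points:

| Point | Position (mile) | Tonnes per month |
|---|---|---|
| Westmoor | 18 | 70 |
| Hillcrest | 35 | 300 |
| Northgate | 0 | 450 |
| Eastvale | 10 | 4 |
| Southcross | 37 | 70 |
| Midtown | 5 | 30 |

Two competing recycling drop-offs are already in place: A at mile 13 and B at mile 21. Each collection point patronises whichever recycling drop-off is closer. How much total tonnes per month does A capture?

The indifferent point is the midpoint (13+21)/2 = 17; collection points left of it (closer to A at 13) go to A, those right go to B.
  Northgate at 0 (w=450) → A
  Midtown at 5 (w=30) → A
  Eastvale at 10 (w=4) → A
  Westmoor at 18 (w=70) → B
  Hillcrest at 35 (w=300) → B
  Southcross at 37 (w=70) → B
A captures 484; B captures 440.

484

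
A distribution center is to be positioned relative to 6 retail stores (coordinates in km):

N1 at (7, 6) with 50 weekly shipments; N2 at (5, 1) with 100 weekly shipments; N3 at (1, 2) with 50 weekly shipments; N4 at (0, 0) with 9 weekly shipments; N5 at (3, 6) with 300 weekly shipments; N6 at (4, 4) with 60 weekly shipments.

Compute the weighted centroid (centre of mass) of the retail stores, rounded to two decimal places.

The minimiser of Σwᵢ‖p−pᵢ‖² is the weighted centroid p* = (Σwᵢpᵢ)/(Σwᵢ).
Σwᵢ = 569.
Σwᵢxᵢ = 50·7 + 100·5 + 50·1 + 9·0 + 300·3 + 60·4 = 2040.
Σwᵢyᵢ = 50·6 + 100·1 + 50·2 + 9·0 + 300·6 + 60·4 = 2540.
x* = 2040/569 = 3.59, y* = 2540/569 = 4.46.

(3.59, 4.46)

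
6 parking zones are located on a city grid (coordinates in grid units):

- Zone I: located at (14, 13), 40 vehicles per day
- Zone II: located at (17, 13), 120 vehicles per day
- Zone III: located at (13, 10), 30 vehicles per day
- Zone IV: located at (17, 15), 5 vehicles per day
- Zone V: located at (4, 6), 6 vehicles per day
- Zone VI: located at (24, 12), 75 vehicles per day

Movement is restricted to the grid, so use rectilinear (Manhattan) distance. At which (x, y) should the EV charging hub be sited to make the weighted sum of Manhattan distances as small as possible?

Manhattan distance separates: Σwᵢ(|x−xᵢ|+|y−yᵢ|) = Σwᵢ|x−xᵢ| + Σwᵢ|y−yᵢ|, so x and y are optimised independently as 1-D weighted medians.
Total weight W = 276; half = 138.
x-coordinate, sorted with cumulative weight:
  x=4 (Zone V, w=6) cum 6
  x=13 (Zone III, w=30) cum 36
  x=14 (Zone I, w=40) cum 76
  x=17 (Zone II, w=120) cum 196  ← median
  x=17 (Zone IV, w=5) cum 201
  x=24 (Zone VI, w=75) cum 276
⇒ x* = 17
y-coordinate, sorted with cumulative weight:
  y=6 (Zone V, w=6) cum 6
  y=10 (Zone III, w=30) cum 36
  y=12 (Zone VI, w=75) cum 111
  y=13 (Zone I, w=40) cum 151  ← median
  y=13 (Zone II, w=120) cum 271
  y=15 (Zone IV, w=5) cum 276
⇒ y* = 13

(17, 13)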